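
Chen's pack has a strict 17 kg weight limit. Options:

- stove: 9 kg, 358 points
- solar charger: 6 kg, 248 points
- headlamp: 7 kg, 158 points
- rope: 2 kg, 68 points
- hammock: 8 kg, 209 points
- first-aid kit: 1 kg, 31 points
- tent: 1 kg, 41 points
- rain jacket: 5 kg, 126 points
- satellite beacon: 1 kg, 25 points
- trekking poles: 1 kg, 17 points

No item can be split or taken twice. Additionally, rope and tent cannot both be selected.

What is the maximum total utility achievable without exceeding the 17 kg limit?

Taking stove + solar charger + first-aid kit + tent: 17 kg used, 678 in utility.
An exhaustive check of the 1024 subsets confirms 678.

678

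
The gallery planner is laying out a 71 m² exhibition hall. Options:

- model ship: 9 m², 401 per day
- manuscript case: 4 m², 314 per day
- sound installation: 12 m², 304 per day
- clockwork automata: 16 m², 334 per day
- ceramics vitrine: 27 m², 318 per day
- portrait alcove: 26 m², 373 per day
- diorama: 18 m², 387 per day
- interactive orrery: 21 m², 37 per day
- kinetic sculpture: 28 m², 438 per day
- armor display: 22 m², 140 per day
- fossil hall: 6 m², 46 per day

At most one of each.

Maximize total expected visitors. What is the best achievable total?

Density check — manuscript case 78.50, model ship 44.56, sound installation 25.33, diorama 21.50 are the best per m².
Filling by ratio: model ship + manuscript case + sound installation + clockwork automata + diorama + fossil hall for 1786, with 6 m² left unused.
Replace clockwork automata and fossil hall with kinetic sculpture: the trade gains 58 net, giving 1844 at 71 m².

1844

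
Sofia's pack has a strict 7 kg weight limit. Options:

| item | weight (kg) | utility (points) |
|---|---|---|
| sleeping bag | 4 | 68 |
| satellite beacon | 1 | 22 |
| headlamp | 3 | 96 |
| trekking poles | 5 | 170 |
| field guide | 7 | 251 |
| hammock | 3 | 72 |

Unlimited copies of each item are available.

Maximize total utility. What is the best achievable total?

Density check — field guide 35.86, trekking poles 34.00, headlamp 32.00, hammock 24.00 are the best per kg.
Best packing: field guide — 7 kg, 251 total.

251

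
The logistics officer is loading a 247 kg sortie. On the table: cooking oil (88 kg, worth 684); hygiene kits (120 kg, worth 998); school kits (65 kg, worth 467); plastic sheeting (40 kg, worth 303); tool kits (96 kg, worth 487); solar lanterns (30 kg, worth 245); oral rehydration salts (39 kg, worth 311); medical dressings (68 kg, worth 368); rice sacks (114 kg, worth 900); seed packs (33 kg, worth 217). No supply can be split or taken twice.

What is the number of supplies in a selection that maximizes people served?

3

The maximum people served within 247 kg is 1993.
cooking oil + hygiene kits + oral rehydration salts hits 1993 at 247 kg.
Every optimal selection uses 3 supplies.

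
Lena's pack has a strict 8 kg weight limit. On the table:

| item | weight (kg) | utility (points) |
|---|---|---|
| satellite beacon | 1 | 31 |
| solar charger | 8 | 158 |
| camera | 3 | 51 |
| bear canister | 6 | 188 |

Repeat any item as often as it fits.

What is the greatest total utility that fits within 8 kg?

Best packing: 2×satellite beacon + bear canister — 8 kg, 250 total.
That's the maximum — no swap from here does better than 250.

250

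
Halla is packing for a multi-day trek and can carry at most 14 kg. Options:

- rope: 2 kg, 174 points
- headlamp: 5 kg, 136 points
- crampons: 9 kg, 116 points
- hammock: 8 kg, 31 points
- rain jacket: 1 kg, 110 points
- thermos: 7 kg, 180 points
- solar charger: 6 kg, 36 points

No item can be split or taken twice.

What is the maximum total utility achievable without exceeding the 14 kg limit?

490

A density-first pass picks rope + headlamp + rain jacket + solar charger — 456 at 14 kg.
The 7 kg tied up in rain jacket and solar charger is better spent on thermos — total rises to 490 (14 kg).
An exhaustive check of the 128 subsets confirms 490.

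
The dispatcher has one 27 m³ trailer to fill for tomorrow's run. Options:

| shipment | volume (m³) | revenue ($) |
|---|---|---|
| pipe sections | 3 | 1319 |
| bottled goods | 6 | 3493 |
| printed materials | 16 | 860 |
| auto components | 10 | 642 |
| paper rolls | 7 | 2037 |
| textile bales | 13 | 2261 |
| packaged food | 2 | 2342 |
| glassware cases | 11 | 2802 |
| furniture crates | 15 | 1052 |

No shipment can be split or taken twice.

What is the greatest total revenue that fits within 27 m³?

A density-first pass picks pipe sections + bottled goods + paper rolls + packaged food — 9191 at 18 m³.
Dropping pipe sections frees 3 m³; slotting in glassware cases (11 m³) lifts the total to 10674 at 26 m³.
Every other selection either busts 27 m³ or fails to beat 10674.

10674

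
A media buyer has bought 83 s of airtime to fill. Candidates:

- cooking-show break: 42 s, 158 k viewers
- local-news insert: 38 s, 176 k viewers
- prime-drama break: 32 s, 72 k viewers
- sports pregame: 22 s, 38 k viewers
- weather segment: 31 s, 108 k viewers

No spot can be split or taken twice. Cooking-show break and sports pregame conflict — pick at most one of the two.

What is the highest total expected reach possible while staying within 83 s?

Best packing: cooking-show break + local-news insert — 80 s, 334 total.

334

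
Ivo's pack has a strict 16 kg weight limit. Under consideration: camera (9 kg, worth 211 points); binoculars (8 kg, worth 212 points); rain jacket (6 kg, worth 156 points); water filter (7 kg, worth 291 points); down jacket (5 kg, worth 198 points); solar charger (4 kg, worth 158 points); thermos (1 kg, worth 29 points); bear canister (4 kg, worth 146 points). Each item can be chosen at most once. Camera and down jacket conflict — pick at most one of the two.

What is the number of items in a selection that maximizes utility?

3

Optimal total is 647.
One optimal bundle: water filter + down jacket + solar charger (16 kg).
Any selection reaching 647 contains exactly 3 items.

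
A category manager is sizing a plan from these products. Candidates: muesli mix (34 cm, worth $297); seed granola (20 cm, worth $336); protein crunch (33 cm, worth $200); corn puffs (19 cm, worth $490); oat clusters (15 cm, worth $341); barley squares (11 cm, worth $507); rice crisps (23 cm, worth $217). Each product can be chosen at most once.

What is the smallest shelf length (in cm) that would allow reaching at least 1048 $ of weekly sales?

45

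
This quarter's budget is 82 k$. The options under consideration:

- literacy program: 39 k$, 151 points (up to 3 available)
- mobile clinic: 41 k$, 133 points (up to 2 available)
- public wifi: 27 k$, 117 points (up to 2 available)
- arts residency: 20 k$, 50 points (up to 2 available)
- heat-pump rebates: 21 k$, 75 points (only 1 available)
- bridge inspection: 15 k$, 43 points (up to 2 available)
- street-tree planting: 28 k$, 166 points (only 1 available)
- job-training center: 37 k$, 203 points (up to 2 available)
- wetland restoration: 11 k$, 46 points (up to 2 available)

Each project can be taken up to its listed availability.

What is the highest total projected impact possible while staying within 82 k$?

Density check — street-tree planting 5.93, job-training center 5.49, public wifi 4.33 are the best per k$.
Best packing: street-tree planting + job-training center + wetland restoration — 76 k$, 415 total.
No other feasible combination exceeds 415.

415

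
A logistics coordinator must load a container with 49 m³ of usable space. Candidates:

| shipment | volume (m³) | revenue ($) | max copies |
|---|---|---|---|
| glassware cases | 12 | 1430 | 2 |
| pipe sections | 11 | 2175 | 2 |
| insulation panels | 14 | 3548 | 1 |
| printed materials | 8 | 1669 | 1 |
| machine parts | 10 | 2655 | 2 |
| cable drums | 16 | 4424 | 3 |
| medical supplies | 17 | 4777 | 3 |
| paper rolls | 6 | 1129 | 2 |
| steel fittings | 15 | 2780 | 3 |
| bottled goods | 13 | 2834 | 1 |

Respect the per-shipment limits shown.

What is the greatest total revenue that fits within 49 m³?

13625

The ratio heuristic lands on machine parts + 2×medical supplies (12209) but leaves 5 m³ idle.
Replace machine parts and medical supplies with 2×cable drums: the trade gains 1416 net, giving 13625 at 49 m³.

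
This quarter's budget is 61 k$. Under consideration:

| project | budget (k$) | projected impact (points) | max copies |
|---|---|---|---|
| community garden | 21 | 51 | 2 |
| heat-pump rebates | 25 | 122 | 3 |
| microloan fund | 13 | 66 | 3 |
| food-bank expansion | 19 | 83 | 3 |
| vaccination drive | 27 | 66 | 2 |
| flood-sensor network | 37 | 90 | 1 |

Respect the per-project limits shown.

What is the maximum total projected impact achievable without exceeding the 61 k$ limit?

Best packing: 3×microloan fund + food-bank expansion — 58 k$, 281 total.

281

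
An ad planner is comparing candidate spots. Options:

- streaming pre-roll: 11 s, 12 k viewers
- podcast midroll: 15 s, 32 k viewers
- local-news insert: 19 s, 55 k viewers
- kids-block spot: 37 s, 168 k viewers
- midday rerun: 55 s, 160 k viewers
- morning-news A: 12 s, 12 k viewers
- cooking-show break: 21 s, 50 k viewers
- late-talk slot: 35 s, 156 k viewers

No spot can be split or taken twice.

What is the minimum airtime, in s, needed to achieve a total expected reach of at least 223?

56

Look for the lowest-airtime combination reaching 223.
local-news insert + kids-block spot: 223 expected reach at 56 s.
Below 56 s the best achievable stays under 223.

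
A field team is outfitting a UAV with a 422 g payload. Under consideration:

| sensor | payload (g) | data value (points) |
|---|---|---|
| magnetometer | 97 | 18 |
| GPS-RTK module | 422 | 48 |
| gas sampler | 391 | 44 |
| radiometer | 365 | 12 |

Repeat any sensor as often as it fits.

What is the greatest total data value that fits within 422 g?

4×magnetometer uses 388 of the 422 g and totals 72.
No other feasible combination exceeds 72.

72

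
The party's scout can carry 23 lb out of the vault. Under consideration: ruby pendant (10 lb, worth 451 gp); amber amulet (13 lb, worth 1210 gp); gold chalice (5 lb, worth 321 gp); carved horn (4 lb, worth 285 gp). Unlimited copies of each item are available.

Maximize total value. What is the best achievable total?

Density check — amber amulet 93.08, carved horn 71.25, gold chalice 64.20 are the best per lb.
Greedy by ratio would take amber amulet + 2×carved horn: 21 lb used, total 1780.
Dropping 2×carved horn frees 8 lb; slotting in 2×gold chalice (10 lb) lifts the total to 1852 at 23 lb.
That's the maximum — no swap from here does better than 1852.

1852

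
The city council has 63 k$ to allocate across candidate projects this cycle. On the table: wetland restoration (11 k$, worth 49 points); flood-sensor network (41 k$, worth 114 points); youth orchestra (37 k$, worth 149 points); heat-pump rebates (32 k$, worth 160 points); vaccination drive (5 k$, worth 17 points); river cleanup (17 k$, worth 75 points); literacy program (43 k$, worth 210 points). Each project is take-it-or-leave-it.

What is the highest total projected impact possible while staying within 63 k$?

285

Density check — heat-pump rebates 5.00, literacy program 4.88, wetland restoration 4.45, river cleanup 4.41 are the best per k$.
The ratio heuristic lands on wetland restoration + heat-pump rebates + river cleanup (284) but leaves 3 k$ idle.
The 43 k$ tied up in wetland restoration and heat-pump rebates is better spent on literacy program — total rises to 285 (60 k$).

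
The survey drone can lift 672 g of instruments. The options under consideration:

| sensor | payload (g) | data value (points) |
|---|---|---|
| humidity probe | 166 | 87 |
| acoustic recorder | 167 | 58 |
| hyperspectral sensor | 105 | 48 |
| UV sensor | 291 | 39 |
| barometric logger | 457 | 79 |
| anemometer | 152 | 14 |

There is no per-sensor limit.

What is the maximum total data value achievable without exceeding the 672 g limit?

348

Density check — humidity probe 0.52, hyperspectral sensor 0.46, acoustic recorder 0.35, barometric logger 0.17 are the best per g.
The ratio ordering already packs tightly: 4×humidity probe, 664 g, 348.
That's the maximum — no swap from here does better than 348.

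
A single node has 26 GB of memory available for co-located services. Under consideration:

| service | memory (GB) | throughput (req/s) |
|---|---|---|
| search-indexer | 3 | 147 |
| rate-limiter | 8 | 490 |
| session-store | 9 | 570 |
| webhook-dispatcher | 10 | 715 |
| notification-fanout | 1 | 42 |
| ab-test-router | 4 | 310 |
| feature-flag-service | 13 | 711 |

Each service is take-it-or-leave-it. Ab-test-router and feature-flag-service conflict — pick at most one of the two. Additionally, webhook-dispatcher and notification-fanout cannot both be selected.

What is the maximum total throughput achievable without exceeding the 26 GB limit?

1742

Ranking by ratio (throughput/GB): ab-test-router 77.50, webhook-dispatcher 71.50, session-store 63.33.
Search-indexer + session-store + webhook-dispatcher + ab-test-router uses 26 of the 26 GB and totals 1742.
Next best is search-indexer + rate-limiter + webhook-dispatcher + ab-test-router at 1662 (25 GB) — short by 80.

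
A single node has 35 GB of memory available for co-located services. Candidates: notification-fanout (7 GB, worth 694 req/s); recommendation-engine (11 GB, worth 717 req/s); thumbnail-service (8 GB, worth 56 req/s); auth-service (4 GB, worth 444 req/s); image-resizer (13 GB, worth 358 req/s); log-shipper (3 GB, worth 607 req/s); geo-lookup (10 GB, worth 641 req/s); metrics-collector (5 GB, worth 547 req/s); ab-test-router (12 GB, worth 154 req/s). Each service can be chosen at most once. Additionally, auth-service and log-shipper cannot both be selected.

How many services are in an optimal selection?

4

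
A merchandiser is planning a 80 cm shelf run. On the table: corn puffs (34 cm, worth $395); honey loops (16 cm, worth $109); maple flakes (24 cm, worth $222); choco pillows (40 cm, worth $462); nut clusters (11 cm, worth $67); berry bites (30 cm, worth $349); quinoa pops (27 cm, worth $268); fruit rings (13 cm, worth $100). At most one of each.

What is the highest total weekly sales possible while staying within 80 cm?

857

A density-first pass picks corn puffs + berry bites + fruit rings — 844 at 77 cm.
The 43 cm tied up in berry bites and fruit rings is better spent on choco pillows — total rises to 857 (74 cm).
Every other selection either busts 80 cm or fails to beat 857.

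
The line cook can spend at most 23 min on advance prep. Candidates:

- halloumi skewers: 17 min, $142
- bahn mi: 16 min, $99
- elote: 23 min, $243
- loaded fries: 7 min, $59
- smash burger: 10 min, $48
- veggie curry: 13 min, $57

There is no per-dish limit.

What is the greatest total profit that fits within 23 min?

243

Best packing: elote — 23 min, 243 total.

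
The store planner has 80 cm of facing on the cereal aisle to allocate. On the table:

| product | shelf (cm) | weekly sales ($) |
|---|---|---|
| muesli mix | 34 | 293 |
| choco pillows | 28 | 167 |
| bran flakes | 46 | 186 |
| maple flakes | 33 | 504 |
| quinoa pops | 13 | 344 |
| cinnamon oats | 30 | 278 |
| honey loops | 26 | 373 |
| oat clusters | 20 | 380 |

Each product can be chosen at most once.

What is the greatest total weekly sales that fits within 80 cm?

By weekly sales per cm: quinoa pops 26.46, oat clusters 19.00, maple flakes 15.27, honey loops 14.35 lead.
Filling by ratio: maple flakes + quinoa pops + oat clusters for 1228, with 14 cm left unused.
Dropping quinoa pops frees 13 cm; slotting in honey loops (26 cm) lifts the total to 1257 at 79 cm.
Nothing else within 80 cm beats 1257.

1257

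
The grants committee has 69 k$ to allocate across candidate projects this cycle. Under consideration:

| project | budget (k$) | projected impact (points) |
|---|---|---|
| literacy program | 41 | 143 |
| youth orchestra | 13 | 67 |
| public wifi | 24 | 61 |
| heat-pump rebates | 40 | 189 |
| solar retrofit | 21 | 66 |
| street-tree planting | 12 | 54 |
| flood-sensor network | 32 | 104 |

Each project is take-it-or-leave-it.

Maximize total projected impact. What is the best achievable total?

310

Ranking by ratio (projected impact/k$): youth orchestra 5.15, heat-pump rebates 4.72, street-tree planting 4.50.
Youth orchestra + heat-pump rebates + street-tree planting uses 65 of the 69 k$ and totals 310.
Nothing else within 69 k$ beats 310.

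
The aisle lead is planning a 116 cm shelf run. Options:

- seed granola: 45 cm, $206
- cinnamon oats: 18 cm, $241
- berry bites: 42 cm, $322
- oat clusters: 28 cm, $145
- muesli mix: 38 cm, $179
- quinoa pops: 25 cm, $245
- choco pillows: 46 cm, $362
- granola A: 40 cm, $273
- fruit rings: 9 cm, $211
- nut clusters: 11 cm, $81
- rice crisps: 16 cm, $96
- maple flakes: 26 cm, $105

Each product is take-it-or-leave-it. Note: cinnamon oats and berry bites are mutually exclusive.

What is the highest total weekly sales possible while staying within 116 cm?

1155

A density-first pass picks cinnamon oats + quinoa pops + choco pillows + fruit rings + nut clusters — 1140 at 109 cm.
The 11 cm tied up in nut clusters is better spent on rice crisps — total rises to 1155 (114 cm).
The spare 2 cm is too small for any remaining product, and no feasible exchange beats 1155.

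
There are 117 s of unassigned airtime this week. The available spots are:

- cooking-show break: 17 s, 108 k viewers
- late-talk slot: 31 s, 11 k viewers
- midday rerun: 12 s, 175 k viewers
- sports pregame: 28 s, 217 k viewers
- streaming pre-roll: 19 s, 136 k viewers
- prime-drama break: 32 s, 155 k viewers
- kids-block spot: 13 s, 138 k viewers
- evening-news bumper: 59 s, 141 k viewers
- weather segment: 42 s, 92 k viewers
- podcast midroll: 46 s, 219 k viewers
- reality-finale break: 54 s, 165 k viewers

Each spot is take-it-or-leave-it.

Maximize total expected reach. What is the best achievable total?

Taking the top-ratio spots first gives cooking-show break + midday rerun + sports pregame + streaming pre-roll + kids-block spot for 774 (89 s).
The 19 s tied up in streaming pre-roll is better spent on podcast midroll — total rises to 857 (116 s).

857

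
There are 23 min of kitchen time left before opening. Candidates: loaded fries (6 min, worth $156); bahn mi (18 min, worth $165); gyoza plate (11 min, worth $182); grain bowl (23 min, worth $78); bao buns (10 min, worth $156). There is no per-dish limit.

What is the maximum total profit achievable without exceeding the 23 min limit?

494

Density check — loaded fries 26.00, gyoza plate 16.55, bao buns 15.60, bahn mi 9.17 are the best per min.
Filling by ratio: 3×loaded fries for 468, with 5 min left unused.
Dropping loaded fries frees 6 min; slotting in gyoza plate (11 min) lifts the total to 494 at 23 min.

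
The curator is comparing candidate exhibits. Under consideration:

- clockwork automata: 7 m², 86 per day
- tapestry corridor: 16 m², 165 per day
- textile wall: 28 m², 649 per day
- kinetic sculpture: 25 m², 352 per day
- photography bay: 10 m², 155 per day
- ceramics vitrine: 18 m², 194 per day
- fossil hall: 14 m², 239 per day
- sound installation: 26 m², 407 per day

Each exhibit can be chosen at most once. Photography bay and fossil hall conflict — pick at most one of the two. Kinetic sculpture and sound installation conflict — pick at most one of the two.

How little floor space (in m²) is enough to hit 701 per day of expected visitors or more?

35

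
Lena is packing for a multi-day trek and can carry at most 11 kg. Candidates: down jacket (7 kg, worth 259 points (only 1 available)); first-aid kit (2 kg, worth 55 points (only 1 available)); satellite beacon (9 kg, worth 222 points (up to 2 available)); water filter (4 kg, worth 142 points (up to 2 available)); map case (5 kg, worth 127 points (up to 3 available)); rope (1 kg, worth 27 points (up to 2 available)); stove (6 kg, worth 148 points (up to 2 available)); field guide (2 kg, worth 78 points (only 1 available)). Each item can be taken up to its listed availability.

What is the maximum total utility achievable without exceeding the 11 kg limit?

401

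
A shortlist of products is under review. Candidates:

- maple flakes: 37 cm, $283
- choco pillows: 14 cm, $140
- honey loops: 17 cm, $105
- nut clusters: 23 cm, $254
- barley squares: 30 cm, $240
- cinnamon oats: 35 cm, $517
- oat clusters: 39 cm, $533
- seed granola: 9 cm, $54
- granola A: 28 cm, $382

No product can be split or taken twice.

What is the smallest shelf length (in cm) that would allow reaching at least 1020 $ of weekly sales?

Look for the lowest-shelf combination reaching 1020.
cinnamon oats + oat clusters: 1050 weekly sales at 74 cm.
Below 74 cm the best achievable stays under 1020.

74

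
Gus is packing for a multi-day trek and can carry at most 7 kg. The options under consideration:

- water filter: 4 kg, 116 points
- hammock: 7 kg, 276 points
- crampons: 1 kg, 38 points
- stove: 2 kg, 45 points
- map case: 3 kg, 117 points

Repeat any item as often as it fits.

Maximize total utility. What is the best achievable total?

Taking hammock: 7 kg used, 276 in utility.
No other feasible combination exceeds 276.

276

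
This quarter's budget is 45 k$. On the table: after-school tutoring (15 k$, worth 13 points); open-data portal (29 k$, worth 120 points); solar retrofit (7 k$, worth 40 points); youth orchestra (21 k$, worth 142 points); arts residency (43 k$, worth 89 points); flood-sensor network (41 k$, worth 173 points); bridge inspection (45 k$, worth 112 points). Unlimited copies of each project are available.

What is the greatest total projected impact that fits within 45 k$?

284

Ranking by ratio (projected impact/k$): youth orchestra 6.76, solar retrofit 5.71, flood-sensor network 4.22, open-data portal 4.14.
Taking 2×youth orchestra: 42 k$ used, 284 in projected impact.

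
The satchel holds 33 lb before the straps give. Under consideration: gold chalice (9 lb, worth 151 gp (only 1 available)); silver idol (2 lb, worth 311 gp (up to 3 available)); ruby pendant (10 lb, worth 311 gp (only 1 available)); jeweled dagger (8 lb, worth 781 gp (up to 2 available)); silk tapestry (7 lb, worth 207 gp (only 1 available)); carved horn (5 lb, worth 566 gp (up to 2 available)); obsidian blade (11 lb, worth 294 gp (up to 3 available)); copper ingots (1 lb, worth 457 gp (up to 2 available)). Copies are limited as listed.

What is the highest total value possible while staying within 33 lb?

Taking the top-ratio items first gives 3×silver idol + jeweled dagger + silk tapestry + 2×carved horn + 2×copper ingots for 3967 (33 lb).
The 9 lb tied up in silver idol and silk tapestry is better spent on jeweled dagger — total rises to 4230 (32 lb).
No other feasible combination exceeds 4230.

4230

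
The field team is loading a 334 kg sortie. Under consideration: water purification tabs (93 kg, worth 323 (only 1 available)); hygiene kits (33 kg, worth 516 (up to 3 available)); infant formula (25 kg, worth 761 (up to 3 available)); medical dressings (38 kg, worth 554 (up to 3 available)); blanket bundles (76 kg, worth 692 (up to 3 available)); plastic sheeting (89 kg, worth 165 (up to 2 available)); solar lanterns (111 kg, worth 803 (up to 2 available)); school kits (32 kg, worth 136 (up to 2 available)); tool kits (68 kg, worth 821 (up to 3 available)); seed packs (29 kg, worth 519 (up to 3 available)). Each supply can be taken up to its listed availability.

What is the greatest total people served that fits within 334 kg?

6247

By people served per kg: infant formula 30.44, seed packs 17.90, hygiene kits 15.64 lead.
Filling by ratio: 3×hygiene kits + 3×infant formula + medical dressings + school kits + 3×seed packs for 6078, with 3 kg left unused.
Dropping hygiene kits and school kits frees 65 kg; slotting in tool kits (68 kg) lifts the total to 6247 at 334 kg.
Every other selection either busts 334 kg or exceeds an availability limit or fails to beat 6247.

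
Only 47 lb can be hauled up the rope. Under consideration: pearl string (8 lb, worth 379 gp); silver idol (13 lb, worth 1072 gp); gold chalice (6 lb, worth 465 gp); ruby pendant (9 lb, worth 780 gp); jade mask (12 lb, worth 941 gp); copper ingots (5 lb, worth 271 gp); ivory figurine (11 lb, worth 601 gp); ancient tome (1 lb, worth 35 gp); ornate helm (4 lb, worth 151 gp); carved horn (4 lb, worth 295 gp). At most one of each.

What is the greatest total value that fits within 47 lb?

Density check — ruby pendant 86.67, silver idol 82.46, jade mask 78.42 are the best per lb.
Silver idol + gold chalice + ruby pendant + jade mask + ancient tome + carved horn uses 45 of the 47 lb and totals 3588.
Every other selection either busts 47 lb or fails to beat 3588.

3588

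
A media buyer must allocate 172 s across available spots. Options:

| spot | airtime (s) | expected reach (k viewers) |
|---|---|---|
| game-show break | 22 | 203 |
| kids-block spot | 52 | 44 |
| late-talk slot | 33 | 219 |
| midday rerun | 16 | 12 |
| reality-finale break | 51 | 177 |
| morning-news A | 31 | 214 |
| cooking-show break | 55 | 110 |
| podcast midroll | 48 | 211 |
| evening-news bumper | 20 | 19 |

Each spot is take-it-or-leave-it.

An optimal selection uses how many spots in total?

6

Best achievable expected reach is 878.
game-show break + late-talk slot + midday rerun + morning-news A + podcast midroll + evening-news bumper hits 878 at 170 s.
Every optimal selection uses 6 spots.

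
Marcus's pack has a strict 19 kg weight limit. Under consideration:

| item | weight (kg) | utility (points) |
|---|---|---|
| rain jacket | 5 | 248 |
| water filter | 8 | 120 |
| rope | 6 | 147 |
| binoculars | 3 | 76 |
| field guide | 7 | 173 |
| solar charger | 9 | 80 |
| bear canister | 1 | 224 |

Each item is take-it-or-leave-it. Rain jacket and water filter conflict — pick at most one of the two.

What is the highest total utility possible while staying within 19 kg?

792

Filling by ratio: rain jacket + binoculars + field guide + bear canister for 721, with 3 kg left unused.
The 3 kg tied up in binoculars is better spent on rope — total rises to 792 (19 kg).
Runner-up rain jacket + binoculars + field guide + bear canister tops out at 721.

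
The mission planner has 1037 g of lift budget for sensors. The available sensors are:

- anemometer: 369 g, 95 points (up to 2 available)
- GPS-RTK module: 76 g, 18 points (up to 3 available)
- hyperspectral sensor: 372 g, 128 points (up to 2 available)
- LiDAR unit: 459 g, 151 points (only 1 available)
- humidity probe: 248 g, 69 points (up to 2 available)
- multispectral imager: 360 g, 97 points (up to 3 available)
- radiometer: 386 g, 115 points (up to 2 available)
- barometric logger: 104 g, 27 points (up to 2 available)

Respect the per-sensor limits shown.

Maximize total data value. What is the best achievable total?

328

Taking the top-ratio sensors first gives 2×hyperspectral sensor + humidity probe for 325 (992 g).
The 248 g tied up in humidity probe is better spent on GPS-RTK module + 2×barometric logger — total rises to 328 (1028 g).
The spare 9 g is too small for any remaining sensor, and no exchange beats 328.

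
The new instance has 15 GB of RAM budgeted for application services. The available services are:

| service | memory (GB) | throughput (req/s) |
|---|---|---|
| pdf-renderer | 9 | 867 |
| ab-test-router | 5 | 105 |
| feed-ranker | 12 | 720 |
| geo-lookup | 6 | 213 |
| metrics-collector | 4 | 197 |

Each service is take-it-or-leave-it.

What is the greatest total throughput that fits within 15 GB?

A density-first pass picks pdf-renderer + metrics-collector — 1064 at 13 GB.
Dropping metrics-collector frees 4 GB; slotting in geo-lookup (6 GB) lifts the total to 1080 at 15 GB.
Every other selection either busts 15 GB or fails to beat 1080.

1080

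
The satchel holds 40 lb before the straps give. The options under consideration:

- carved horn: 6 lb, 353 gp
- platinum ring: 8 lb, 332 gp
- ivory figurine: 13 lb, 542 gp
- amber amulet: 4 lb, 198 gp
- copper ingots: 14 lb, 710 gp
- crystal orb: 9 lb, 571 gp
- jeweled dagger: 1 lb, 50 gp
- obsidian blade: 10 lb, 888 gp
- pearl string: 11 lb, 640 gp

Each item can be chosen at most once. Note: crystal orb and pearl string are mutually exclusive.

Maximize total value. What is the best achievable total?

2572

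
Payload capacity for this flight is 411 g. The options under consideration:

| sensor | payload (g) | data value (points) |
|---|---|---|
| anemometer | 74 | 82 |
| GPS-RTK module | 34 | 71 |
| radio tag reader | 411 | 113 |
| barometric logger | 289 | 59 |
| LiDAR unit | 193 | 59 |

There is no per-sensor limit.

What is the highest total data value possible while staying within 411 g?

852

Best packing: 12×GPS-RTK module — 408 g, 852 total.
That's the maximum — no swap from here does better than 852.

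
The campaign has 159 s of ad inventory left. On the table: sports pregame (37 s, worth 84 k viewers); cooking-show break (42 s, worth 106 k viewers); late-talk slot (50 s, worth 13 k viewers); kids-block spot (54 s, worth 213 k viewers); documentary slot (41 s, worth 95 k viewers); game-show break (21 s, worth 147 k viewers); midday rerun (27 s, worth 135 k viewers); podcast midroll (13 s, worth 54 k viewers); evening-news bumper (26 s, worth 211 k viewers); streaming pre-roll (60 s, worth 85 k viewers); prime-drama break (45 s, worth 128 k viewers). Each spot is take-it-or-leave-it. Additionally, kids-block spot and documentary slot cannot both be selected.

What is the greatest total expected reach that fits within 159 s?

Taking kids-block spot + game-show break + midday rerun + podcast midroll + evening-news bumper: 141 s used, 760 in expected reach.
An exhaustive check of the 2048 subsets confirms 760.

760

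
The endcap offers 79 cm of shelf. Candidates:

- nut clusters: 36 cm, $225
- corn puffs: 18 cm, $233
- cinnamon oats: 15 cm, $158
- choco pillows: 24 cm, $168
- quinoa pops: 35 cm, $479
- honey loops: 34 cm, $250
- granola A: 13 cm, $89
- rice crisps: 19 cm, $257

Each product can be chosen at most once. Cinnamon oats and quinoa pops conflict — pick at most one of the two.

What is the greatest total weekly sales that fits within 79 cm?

Taking corn puffs + quinoa pops + rice crisps: 72 cm used, 969 in weekly sales.
Runner-up choco pillows + quinoa pops + rice crisps tops out at 904.

969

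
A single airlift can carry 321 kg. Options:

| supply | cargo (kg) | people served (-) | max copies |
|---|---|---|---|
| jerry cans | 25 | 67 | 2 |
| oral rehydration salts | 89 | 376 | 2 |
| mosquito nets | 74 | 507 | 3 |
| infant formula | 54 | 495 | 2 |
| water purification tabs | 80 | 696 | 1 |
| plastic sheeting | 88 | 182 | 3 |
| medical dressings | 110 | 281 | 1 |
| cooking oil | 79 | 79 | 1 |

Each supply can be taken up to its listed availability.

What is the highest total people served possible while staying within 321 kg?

2327

Best packing: 2×jerry cans + mosquito nets + 2×infant formula + water purification tabs — 312 kg, 2327 total.
That's the maximum — no swap from here does better than 2327.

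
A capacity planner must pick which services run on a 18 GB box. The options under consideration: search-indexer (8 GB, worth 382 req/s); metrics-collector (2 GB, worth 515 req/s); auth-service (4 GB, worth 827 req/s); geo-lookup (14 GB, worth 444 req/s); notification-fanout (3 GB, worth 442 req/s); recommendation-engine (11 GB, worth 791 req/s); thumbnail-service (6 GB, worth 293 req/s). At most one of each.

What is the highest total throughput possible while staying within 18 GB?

2166

A density-first pass picks metrics-collector + auth-service + notification-fanout + thumbnail-service — 2077 at 15 GB.
Dropping thumbnail-service frees 6 GB; slotting in search-indexer (8 GB) lifts the total to 2166 at 17 GB.
That's the maximum — no swap from here does better than 2166.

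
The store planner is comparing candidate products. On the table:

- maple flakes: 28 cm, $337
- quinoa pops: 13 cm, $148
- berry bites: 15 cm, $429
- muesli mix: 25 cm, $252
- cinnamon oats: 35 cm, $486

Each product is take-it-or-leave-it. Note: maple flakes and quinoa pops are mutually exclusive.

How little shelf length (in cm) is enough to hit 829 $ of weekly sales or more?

Minimise cm subject to total weekly sales ≥ 829.
berry bites + cinnamon oats: 915 weekly sales at 50 cm.
No combination under 50 cm hits 829.

50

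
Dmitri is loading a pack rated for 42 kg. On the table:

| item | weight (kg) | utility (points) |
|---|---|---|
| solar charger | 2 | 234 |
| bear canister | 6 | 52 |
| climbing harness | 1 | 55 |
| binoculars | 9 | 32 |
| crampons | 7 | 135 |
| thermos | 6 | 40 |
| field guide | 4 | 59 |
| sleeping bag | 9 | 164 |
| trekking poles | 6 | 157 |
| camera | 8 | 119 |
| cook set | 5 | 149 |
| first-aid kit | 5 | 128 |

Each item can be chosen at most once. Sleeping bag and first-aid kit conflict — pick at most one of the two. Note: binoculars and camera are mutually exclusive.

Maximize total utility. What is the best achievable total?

Best packing: solar charger + climbing harness + crampons + field guide + sleeping bag + trekking poles + camera + cook set — 42 kg, 1072 total.
The closest alternative, solar charger + climbing harness + crampons + field guide + trekking poles + camera + cook set + first-aid kit, reaches only 1036.

1072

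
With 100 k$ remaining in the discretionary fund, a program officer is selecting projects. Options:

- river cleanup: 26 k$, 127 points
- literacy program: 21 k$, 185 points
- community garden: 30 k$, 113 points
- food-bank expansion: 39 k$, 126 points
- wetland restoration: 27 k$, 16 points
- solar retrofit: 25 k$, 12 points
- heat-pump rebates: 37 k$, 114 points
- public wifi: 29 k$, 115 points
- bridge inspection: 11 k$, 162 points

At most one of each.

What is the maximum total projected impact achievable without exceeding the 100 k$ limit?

600

Ranking by ratio (projected impact/k$): bridge inspection 14.73, literacy program 8.81, river cleanup 4.88.
Filling by ratio: river cleanup + literacy program + public wifi + bridge inspection for 589, with 13 k$ left unused.
Replace public wifi with food-bank expansion: the trade gains 11 net, giving 600 at 97 k$.
No other feasible combination exceeds 600.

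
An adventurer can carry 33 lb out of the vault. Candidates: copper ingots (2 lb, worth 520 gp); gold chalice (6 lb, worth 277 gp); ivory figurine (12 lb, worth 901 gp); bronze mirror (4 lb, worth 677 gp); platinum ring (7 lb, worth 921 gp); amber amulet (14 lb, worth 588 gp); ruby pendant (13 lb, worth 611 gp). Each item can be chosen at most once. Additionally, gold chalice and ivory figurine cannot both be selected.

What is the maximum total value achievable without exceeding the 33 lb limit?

3019

Copper ingots + ivory figurine + bronze mirror + platinum ring uses 25 of the 33 lb and totals 3019.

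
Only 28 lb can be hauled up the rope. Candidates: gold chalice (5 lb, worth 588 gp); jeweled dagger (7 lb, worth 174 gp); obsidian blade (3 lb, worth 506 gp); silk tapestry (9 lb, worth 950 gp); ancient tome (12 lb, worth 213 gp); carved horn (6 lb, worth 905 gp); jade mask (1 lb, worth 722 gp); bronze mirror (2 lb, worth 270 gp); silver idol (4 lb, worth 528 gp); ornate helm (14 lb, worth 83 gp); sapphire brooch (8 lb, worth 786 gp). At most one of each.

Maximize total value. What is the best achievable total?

Taking the top-ratio items first gives gold chalice + jeweled dagger + obsidian blade + carved horn + jade mask + bronze mirror + silver idol for 3693 (28 lb).
Replace jeweled dagger and bronze mirror with silk tapestry: the trade gains 506 net, giving 4199 at 28 lb.
No other feasible combination exceeds 4199.

4199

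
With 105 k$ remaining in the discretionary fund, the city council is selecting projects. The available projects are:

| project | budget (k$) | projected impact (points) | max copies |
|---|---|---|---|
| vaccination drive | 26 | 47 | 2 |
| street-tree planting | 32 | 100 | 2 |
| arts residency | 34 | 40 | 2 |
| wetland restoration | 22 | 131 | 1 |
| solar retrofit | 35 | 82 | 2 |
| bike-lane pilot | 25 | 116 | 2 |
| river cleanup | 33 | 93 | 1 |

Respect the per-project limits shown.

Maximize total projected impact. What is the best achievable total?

Best packing: street-tree planting + wetland restoration + 2×bike-lane pilot — 104 k$, 463 total.

463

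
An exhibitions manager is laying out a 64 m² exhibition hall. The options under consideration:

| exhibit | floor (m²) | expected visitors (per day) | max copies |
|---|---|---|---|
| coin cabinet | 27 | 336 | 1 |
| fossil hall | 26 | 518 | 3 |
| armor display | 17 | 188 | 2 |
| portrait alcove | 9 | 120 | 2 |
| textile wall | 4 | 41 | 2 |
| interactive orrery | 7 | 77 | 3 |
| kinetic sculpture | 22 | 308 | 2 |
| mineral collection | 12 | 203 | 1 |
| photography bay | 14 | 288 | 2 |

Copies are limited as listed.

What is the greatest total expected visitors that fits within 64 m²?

The ratio heuristic lands on fossil hall + portrait alcove + 2×photography bay (1214) but leaves 1 m² idle.
Dropping portrait alcove and 2×photography bay frees 37 m²; slotting in fossil hall + mineral collection (38 m²) lifts the total to 1239 at 64 m².

1239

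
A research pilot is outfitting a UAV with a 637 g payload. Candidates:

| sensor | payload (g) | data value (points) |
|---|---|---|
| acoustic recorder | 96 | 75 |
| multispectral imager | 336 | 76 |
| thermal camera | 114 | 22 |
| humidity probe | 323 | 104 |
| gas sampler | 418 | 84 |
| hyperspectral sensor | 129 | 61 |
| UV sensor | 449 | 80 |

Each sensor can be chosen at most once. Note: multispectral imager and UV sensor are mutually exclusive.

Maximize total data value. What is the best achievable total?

240

The ratio ordering already packs tightly: acoustic recorder + humidity probe + hyperspectral sensor, 548 g, 240.
The spare 89 g is too small for any remaining sensor, and no feasible exchange beats 240.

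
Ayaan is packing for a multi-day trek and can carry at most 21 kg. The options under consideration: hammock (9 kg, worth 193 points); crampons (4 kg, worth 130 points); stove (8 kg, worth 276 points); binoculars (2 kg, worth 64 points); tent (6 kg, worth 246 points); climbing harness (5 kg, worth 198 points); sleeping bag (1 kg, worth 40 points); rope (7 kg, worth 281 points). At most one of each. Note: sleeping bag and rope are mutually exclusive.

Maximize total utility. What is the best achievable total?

803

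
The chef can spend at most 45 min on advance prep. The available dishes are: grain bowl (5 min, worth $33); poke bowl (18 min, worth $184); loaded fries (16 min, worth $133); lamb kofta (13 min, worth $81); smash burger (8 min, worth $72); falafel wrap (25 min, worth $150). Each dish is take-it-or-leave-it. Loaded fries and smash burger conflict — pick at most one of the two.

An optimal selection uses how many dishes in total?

4

The maximum profit within 45 min is 370.
grain bowl + poke bowl + lamb kofta + smash burger hits 370 at 44 min.
Any selection reaching 370 contains exactly 4 dishes.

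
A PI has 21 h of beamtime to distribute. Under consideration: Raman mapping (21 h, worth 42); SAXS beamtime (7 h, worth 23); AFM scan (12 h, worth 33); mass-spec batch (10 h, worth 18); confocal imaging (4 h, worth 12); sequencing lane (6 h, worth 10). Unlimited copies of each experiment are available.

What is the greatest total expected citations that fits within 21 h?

69

Ranking by ratio (expected citations/h): SAXS beamtime 3.29, confocal imaging 3.00, AFM scan 2.75, Raman mapping 2.00.
Best packing: 3×SAXS beamtime — 21 h, 69 total.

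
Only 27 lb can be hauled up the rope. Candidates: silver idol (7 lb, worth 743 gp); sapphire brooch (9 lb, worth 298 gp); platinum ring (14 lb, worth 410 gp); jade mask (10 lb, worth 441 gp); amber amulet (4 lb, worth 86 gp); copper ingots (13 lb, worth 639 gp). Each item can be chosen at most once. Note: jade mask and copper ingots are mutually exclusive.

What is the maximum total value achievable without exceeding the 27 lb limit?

1482

Taking the top-ratio items first gives silver idol + amber amulet + copper ingots for 1468 (24 lb).
The 17 lb tied up in amber amulet and copper ingots is better spent on sapphire brooch + jade mask — total rises to 1482 (26 lb).
The spare 1 lb is too small for any remaining item, and no feasible exchange beats 1482.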